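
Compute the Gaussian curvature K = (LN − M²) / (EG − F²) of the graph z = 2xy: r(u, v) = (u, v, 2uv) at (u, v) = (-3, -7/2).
K = -1/1849

Coefficients of the first fundamental form: E = 4*v^2 + 1, F = 4*u*v, G = 4*u^2 + 1.
Coefficients of the second fundamental form: L = 0, M = 2/sqrt(4*u^2 + 4*v^2 + 1), N = 0.
Assemble K = (LN − M²)/(EG − F²) = -4/(16*u^4 + 32*u^2*v^2 + 8*u^2 + 16*v^4 + 8*v^2 + 1). At (u, v) = (-3, -7/2): K = -1/1849.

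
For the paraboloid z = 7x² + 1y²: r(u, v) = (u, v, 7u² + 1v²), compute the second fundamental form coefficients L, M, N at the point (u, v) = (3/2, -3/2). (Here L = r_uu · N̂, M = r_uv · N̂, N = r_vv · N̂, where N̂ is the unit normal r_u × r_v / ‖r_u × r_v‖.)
L = 14*sqrt(451)/451;  M = 0;  N = 2*sqrt(451)/451

Compute the unit normal N̂(u, v) = (-14*u/sqrt(196*u^2 + 4*v^2 + 1), -2*v/sqrt(196*u^2 + 4*v^2 + 1), 1/sqrt(196*u^2 + 4*v^2 + 1)), and the second partials r_uu, r_uv, r_vv. Take dot products:
  L(u, v) = r_uu · N̂ = 14/sqrt(196*u^2 + 4*v^2 + 1),
  M(u, v) = r_uv · N̂ = 0,
  N(u, v) = r_vv · N̂ = 2/sqrt(196*u^2 + 4*v^2 + 1).
Evaluating at (u, v) = (3/2, -3/2):
  L = 14*sqrt(451)/451, M = 0, N = 2*sqrt(451)/451.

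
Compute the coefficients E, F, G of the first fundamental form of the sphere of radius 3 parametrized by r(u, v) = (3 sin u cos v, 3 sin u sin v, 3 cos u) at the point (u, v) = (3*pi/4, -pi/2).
E = 9;  F = 0;  G = 9/2

Partials: r_u = (3*cos(u)*cos(v), 3*sin(v)*cos(u), -3*sin(u)), r_v = (-3*sin(u)*sin(v), 3*sin(u)*cos(v), 0). As functions of (u, v):
  E = r_u · r_u = 9,
  F = r_u · r_v = 0,
  G = r_v · r_v = 9*sin(u)^2.
Evaluating at (u, v) = (3*pi/4, -pi/2): E = 9, F = 0, G = 9/2.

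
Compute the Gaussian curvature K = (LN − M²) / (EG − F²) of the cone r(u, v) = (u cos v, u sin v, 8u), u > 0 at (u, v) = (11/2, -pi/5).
K = 0

Coefficients of the first fundamental form: E = 65, F = 0, G = u^2.
Coefficients of the second fundamental form: L = 0, M = 0, N = 8*sqrt(65)*u^2/(65*Abs(u)).
Assemble K = (LN − M²)/(EG − F²) = 0. At (u, v) = (11/2, -pi/5): K = 0.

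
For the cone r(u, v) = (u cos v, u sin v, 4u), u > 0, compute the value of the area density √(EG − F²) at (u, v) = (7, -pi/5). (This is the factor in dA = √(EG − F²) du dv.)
√(EG − F²)|_{(7, -pi/5)} = 7*sqrt(17)

E = 17, F = 0, G = u^2, so EG − F² = 17*u^2. Taking the positive square root: √(EG − F²) = sqrt(17)*Abs(u). At (u, v) = (7, -pi/5): 7*sqrt(17).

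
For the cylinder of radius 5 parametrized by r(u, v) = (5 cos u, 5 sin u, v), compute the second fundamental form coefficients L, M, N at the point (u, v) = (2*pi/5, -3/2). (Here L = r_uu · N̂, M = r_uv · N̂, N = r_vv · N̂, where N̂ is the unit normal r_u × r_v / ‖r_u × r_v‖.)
L = -5;  M = 0;  N = 0

Compute the unit normal N̂(u, v) = (cos(u), sin(u), 0), and the second partials r_uu, r_uv, r_vv. Take dot products:
  L(u, v) = r_uu · N̂ = -5,
  M(u, v) = r_uv · N̂ = 0,
  N(u, v) = r_vv · N̂ = 0.
Evaluating at (u, v) = (2*pi/5, -3/2):
  L = -5, M = 0, N = 0.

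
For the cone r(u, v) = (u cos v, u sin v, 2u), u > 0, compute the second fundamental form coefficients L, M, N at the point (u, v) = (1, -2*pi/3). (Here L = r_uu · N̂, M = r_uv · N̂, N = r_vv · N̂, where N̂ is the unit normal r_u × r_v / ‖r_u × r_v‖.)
L = 0;  M = 0;  N = 2*sqrt(5)/5

Compute the unit normal N̂(u, v) = (-2*sqrt(5)*u*cos(v)/(5*Abs(u)), -2*sqrt(5)*u*sin(v)/(5*Abs(u)), sqrt(5)*u/(5*Abs(u))), and the second partials r_uu, r_uv, r_vv. Take dot products:
  L(u, v) = r_uu · N̂ = 0,
  M(u, v) = r_uv · N̂ = 0,
  N(u, v) = r_vv · N̂ = 2*sqrt(5)*u^2/(5*Abs(u)).
Evaluating at (u, v) = (1, -2*pi/3):
  L = 0, M = 0, N = 2*sqrt(5)/5.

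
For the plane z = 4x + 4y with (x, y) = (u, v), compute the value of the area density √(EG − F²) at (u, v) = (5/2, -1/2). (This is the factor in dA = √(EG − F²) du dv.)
√(EG − F²)|_{(5/2, -1/2)} = sqrt(33)

E = 17, F = 16, G = 17, so EG − F² = 33. Taking the positive square root: √(EG − F²) = sqrt(33). At (u, v) = (5/2, -1/2): sqrt(33).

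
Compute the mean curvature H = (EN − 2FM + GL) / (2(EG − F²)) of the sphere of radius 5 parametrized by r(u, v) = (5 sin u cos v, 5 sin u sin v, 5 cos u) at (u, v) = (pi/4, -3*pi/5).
H = -1/5

With E = 25, F = 0, G = 25*sin(u)^2, L = -5*sin(u)/Abs(sin(u)), M = 0, N = -5*sin(u)^3/Abs(sin(u)), assemble
  H = (EN − 2FM + GL) / (2(EG − F²)) = -sin(u)/(5*Abs(sin(u))).
At (u, v) = (pi/4, -3*pi/5): H = -1/5.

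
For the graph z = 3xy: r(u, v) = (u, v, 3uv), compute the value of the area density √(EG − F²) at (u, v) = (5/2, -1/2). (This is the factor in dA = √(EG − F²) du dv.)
√(EG − F²)|_{(5/2, -1/2)} = sqrt(238)/2

E = 9*v^2 + 1, F = 9*u*v, G = 9*u^2 + 1, so EG − F² = 9*u^2 + 9*v^2 + 1. Taking the positive square root: √(EG − F²) = sqrt(9*u^2 + 9*v^2 + 1). At (u, v) = (5/2, -1/2): sqrt(238)/2.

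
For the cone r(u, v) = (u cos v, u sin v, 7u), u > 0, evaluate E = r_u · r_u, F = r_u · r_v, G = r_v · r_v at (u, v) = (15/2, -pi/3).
E = 50;  F = 0;  G = 225/4

Partials: r_u = (cos(v), sin(v), 7), r_v = (-u*sin(v), u*cos(v), 0). As functions of (u, v):
  E = r_u · r_u = 50,
  F = r_u · r_v = 0,
  G = r_v · r_v = u^2.
Evaluating at (u, v) = (15/2, -pi/3): E = 50, F = 0, G = 225/4.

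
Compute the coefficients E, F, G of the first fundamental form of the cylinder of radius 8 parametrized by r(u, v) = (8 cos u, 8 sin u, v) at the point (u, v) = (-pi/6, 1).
E = 64;  F = 0;  G = 1

Partials: r_u = (-8*sin(u), 8*cos(u), 0), r_v = (0, 0, 1). As functions of (u, v):
  E = r_u · r_u = 64,
  F = r_u · r_v = 0,
  G = r_v · r_v = 1.
Evaluating at (u, v) = (-pi/6, 1): E = 64, F = 0, G = 1.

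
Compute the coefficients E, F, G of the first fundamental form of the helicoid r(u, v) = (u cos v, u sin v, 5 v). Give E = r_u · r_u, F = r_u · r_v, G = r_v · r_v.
E = 1;  F = 0;  G = u^2 + 25

Compute partials: r_u = (cos(v), sin(v), 0), r_v = (-u*sin(v), u*cos(v), 5). Then
  E = r_u · r_u = 1,
  F = r_u · r_v = 0,
  G = r_v · r_v = u^2 + 25.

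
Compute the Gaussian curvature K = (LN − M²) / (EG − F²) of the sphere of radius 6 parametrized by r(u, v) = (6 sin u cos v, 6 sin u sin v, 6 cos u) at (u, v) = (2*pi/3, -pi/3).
K = 1/36

Coefficients of the first fundamental form: E = 36, F = 0, G = 36*sin(u)^2.
Coefficients of the second fundamental form: L = -6*sin(u)/Abs(sin(u)), M = 0, N = -6*sin(u)^3/Abs(sin(u)).
Assemble K = (LN − M²)/(EG − F²) = 1/36. At (u, v) = (2*pi/3, -pi/3): K = 1/36.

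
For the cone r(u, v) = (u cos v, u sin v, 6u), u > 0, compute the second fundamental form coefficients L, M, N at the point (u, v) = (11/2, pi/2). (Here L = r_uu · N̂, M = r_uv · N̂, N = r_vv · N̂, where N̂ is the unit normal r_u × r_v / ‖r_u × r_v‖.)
L = 0;  M = 0;  N = 33*sqrt(37)/37

Compute the unit normal N̂(u, v) = (-6*sqrt(37)*u*cos(v)/(37*Abs(u)), -6*sqrt(37)*u*sin(v)/(37*Abs(u)), sqrt(37)*u/(37*Abs(u))), and the second partials r_uu, r_uv, r_vv. Take dot products:
  L(u, v) = r_uu · N̂ = 0,
  M(u, v) = r_uv · N̂ = 0,
  N(u, v) = r_vv · N̂ = 6*sqrt(37)*u^2/(37*Abs(u)).
Evaluating at (u, v) = (11/2, pi/2):
  L = 0, M = 0, N = 33*sqrt(37)/37.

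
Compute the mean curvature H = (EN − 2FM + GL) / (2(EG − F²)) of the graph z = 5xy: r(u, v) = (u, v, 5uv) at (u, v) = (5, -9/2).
H = 22500*sqrt(4529)/20511841

With E = 25*v^2 + 1, F = 25*u*v, G = 25*u^2 + 1, L = 0, M = 5/sqrt(25*u^2 + 25*v^2 + 1), N = 0, assemble
  H = (EN − 2FM + GL) / (2(EG − F²)) = -125*u*v/(25*u^2 + 25*v^2 + 1)^(3/2).
At (u, v) = (5, -9/2): H = 22500*sqrt(4529)/20511841.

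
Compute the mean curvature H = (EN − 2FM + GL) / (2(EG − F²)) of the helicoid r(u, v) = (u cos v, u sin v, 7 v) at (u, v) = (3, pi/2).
H = 0

With E = 1, F = 0, G = u^2 + 49, L = 0, M = -7/sqrt(u^2 + 49), N = 0, assemble
  H = (EN − 2FM + GL) / (2(EG − F²)) = 0.
At (u, v) = (3, pi/2): H = 0.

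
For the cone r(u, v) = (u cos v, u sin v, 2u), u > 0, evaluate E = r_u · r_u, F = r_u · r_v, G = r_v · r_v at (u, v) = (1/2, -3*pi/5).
E = 5;  F = 0;  G = 1/4

Partials: r_u = (cos(v), sin(v), 2), r_v = (-u*sin(v), u*cos(v), 0). As functions of (u, v):
  E = r_u · r_u = 5,
  F = r_u · r_v = 0,
  G = r_v · r_v = u^2.
Evaluating at (u, v) = (1/2, -3*pi/5): E = 5, F = 0, G = 1/4.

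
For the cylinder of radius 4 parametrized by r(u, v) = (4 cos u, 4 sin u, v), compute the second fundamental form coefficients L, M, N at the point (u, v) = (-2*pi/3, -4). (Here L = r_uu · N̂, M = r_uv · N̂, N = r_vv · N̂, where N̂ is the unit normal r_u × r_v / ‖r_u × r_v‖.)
L = -4;  M = 0;  N = 0

Compute the unit normal N̂(u, v) = (cos(u), sin(u), 0), and the second partials r_uu, r_uv, r_vv. Take dot products:
  L(u, v) = r_uu · N̂ = -4,
  M(u, v) = r_uv · N̂ = 0,
  N(u, v) = r_vv · N̂ = 0.
Evaluating at (u, v) = (-2*pi/3, -4):
  L = -4, M = 0, N = 0.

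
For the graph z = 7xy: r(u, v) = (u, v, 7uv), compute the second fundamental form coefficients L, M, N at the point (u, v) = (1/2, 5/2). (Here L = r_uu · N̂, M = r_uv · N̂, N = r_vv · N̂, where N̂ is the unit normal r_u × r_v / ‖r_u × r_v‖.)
L = 0;  M = 7*sqrt(142)/213;  N = 0

Compute the unit normal N̂(u, v) = (-7*v/sqrt(49*u^2 + 49*v^2 + 1), -7*u/sqrt(49*u^2 + 49*v^2 + 1), 1/sqrt(49*u^2 + 49*v^2 + 1)), and the second partials r_uu, r_uv, r_vv. Take dot products:
  L(u, v) = r_uu · N̂ = 0,
  M(u, v) = r_uv · N̂ = 7/sqrt(49*u^2 + 49*v^2 + 1),
  N(u, v) = r_vv · N̂ = 0.
Evaluating at (u, v) = (1/2, 5/2):
  L = 0, M = 7*sqrt(142)/213, N = 0.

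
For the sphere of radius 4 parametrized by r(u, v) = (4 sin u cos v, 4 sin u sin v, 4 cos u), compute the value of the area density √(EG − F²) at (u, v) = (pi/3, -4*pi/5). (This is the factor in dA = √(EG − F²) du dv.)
√(EG − F²)|_{(pi/3, -4*pi/5)} = 8*sqrt(3)

E = 16, F = 0, G = 16*sin(u)^2, so EG − F² = 256*sin(u)^2. Taking the positive square root: √(EG − F²) = 16*Abs(sin(u)). At (u, v) = (pi/3, -4*pi/5): 8*sqrt(3).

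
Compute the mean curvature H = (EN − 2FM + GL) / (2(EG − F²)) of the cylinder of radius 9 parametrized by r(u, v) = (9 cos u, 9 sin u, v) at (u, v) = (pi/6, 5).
H = -1/18

With E = 81, F = 0, G = 1, L = -9, M = 0, N = 0, assemble
  H = (EN − 2FM + GL) / (2(EG − F²)) = -1/18.
At (u, v) = (pi/6, 5): H = -1/18.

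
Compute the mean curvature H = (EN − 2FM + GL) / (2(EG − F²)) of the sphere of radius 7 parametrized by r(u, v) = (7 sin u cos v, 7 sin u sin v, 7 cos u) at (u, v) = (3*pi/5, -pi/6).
H = -1/7

With E = 49, F = 0, G = 49*sin(u)^2, L = -7*sin(u)/Abs(sin(u)), M = 0, N = -7*sin(u)^3/Abs(sin(u)), assemble
  H = (EN − 2FM + GL) / (2(EG − F²)) = -sin(u)/(7*Abs(sin(u))).
At (u, v) = (3*pi/5, -pi/6): H = -1/7.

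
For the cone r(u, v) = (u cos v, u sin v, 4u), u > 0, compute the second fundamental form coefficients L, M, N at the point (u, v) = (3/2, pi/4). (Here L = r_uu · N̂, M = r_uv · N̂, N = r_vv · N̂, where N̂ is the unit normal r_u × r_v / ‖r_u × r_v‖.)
L = 0;  M = 0;  N = 6*sqrt(17)/17

Compute the unit normal N̂(u, v) = (-4*sqrt(17)*u*cos(v)/(17*Abs(u)), -4*sqrt(17)*u*sin(v)/(17*Abs(u)), sqrt(17)*u/(17*Abs(u))), and the second partials r_uu, r_uv, r_vv. Take dot products:
  L(u, v) = r_uu · N̂ = 0,
  M(u, v) = r_uv · N̂ = 0,
  N(u, v) = r_vv · N̂ = 4*sqrt(17)*u^2/(17*Abs(u)).
Evaluating at (u, v) = (3/2, pi/4):
  L = 0, M = 0, N = 6*sqrt(17)/17.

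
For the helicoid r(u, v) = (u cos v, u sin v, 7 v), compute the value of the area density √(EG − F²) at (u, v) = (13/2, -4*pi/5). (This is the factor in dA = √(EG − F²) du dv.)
√(EG − F²)|_{(13/2, -4*pi/5)} = sqrt(365)/2

E = 1, F = 0, G = u^2 + 49, so EG − F² = u^2 + 49. Taking the positive square root: √(EG − F²) = sqrt(u^2 + 49). At (u, v) = (13/2, -4*pi/5): sqrt(365)/2.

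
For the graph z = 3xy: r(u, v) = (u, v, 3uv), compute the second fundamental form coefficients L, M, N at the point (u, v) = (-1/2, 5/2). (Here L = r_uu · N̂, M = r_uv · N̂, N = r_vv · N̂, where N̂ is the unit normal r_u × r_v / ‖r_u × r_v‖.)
L = 0;  M = 3*sqrt(238)/119;  N = 0

Compute the unit normal N̂(u, v) = (-3*v/sqrt(9*u^2 + 9*v^2 + 1), -3*u/sqrt(9*u^2 + 9*v^2 + 1), 1/sqrt(9*u^2 + 9*v^2 + 1)), and the second partials r_uu, r_uv, r_vv. Take dot products:
  L(u, v) = r_uu · N̂ = 0,
  M(u, v) = r_uv · N̂ = 3/sqrt(9*u^2 + 9*v^2 + 1),
  N(u, v) = r_vv · N̂ = 0.
Evaluating at (u, v) = (-1/2, 5/2):
  L = 0, M = 3*sqrt(238)/119, N = 0.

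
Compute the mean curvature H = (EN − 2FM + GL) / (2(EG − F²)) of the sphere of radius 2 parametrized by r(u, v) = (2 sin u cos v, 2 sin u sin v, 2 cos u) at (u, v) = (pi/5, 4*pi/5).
H = -1/2

With E = 4, F = 0, G = 4*sin(u)^2, L = -2*sin(u)/Abs(sin(u)), M = 0, N = -2*sin(u)^3/Abs(sin(u)), assemble
  H = (EN − 2FM + GL) / (2(EG − F²)) = -sin(u)/(2*Abs(sin(u))).
At (u, v) = (pi/5, 4*pi/5): H = -1/2.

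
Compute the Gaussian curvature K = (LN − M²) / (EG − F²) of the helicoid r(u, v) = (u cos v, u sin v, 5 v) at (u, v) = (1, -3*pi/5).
K = -25/676

Coefficients of the first fundamental form: E = 1, F = 0, G = u^2 + 25.
Coefficients of the second fundamental form: L = 0, M = -5/sqrt(u^2 + 25), N = 0.
Assemble K = (LN − M²)/(EG − F²) = -25/(u^2 + 25)^2. At (u, v) = (1, -3*pi/5): K = -25/676.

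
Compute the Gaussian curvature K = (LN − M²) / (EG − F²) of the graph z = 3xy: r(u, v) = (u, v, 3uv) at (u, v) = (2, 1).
K = -9/2116

Coefficients of the first fundamental form: E = 9*v^2 + 1, F = 9*u*v, G = 9*u^2 + 1.
Coefficients of the second fundamental form: L = 0, M = 3/sqrt(9*u^2 + 9*v^2 + 1), N = 0.
Assemble K = (LN − M²)/(EG − F²) = -9/(81*u^4 + 162*u^2*v^2 + 18*u^2 + 81*v^4 + 18*v^2 + 1). At (u, v) = (2, 1): K = -9/2116.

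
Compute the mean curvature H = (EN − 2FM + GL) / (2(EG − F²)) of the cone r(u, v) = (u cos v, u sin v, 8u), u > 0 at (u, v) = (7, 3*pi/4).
H = 4*sqrt(65)/455

With E = 65, F = 0, G = u^2, L = 0, M = 0, N = 8*sqrt(65)*u^2/(65*Abs(u)), assemble
  H = (EN − 2FM + GL) / (2(EG − F²)) = 4*sqrt(65)/(65*Abs(u)).
At (u, v) = (7, 3*pi/4): H = 4*sqrt(65)/455.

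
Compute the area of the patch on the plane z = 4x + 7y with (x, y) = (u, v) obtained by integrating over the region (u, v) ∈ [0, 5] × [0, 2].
Area = 10*sqrt(66)

Area = ∫∫ √(EG − F²) du dv with √(EG − F²) = sqrt(66). Integrating over [0, 5] × [0, 2] gives 10*sqrt(66).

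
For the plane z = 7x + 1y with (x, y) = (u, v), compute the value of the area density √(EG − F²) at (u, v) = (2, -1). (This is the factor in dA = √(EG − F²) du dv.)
√(EG − F²)|_{(2, -1)} = sqrt(51)

E = 50, F = 7, G = 2, so EG − F² = 51. Taking the positive square root: √(EG − F²) = sqrt(51). At (u, v) = (2, -1): sqrt(51).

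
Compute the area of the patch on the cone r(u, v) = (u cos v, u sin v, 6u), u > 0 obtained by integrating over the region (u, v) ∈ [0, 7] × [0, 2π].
Area = 49*sqrt(37)*pi

Area = ∫∫ √(EG − F²) du dv with √(EG − F²) = sqrt(37)*Abs(u). Integrating over [0, 7] × [0, 2π] gives 49*sqrt(37)*pi.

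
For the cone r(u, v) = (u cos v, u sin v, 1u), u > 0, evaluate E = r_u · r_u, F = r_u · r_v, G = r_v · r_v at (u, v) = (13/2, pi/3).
E = 2;  F = 0;  G = 169/4

Partials: r_u = (cos(v), sin(v), 1), r_v = (-u*sin(v), u*cos(v), 0). As functions of (u, v):
  E = r_u · r_u = 2,
  F = r_u · r_v = 0,
  G = r_v · r_v = u^2.
Evaluating at (u, v) = (13/2, pi/3): E = 2, F = 0, G = 169/4.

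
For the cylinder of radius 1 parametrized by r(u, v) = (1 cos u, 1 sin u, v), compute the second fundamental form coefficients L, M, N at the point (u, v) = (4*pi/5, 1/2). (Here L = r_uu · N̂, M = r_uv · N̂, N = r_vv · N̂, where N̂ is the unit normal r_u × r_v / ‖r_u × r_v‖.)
L = -1;  M = 0;  N = 0

Compute the unit normal N̂(u, v) = (cos(u), sin(u), 0), and the second partials r_uu, r_uv, r_vv. Take dot products:
  L(u, v) = r_uu · N̂ = -1,
  M(u, v) = r_uv · N̂ = 0,
  N(u, v) = r_vv · N̂ = 0.
Evaluating at (u, v) = (4*pi/5, 1/2):
  L = -1, M = 0, N = 0.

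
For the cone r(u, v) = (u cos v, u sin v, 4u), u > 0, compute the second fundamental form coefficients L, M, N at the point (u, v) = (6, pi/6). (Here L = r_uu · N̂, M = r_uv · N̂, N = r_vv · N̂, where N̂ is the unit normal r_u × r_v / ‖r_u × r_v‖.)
L = 0;  M = 0;  N = 24*sqrt(17)/17

Compute the unit normal N̂(u, v) = (-4*sqrt(17)*u*cos(v)/(17*Abs(u)), -4*sqrt(17)*u*sin(v)/(17*Abs(u)), sqrt(17)*u/(17*Abs(u))), and the second partials r_uu, r_uv, r_vv. Take dot products:
  L(u, v) = r_uu · N̂ = 0,
  M(u, v) = r_uv · N̂ = 0,
  N(u, v) = r_vv · N̂ = 4*sqrt(17)*u^2/(17*Abs(u)).
Evaluating at (u, v) = (6, pi/6):
  L = 0, M = 0, N = 24*sqrt(17)/17.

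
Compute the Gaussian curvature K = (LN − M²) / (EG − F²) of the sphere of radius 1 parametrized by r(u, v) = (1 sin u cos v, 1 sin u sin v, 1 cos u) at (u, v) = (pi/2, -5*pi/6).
K = 1

Coefficients of the first fundamental form: E = 1, F = 0, G = sin(u)^2.
Coefficients of the second fundamental form: L = -sin(u)/Abs(sin(u)), M = 0, N = -sin(u)^3/Abs(sin(u)).
Assemble K = (LN − M²)/(EG − F²) = 1. At (u, v) = (pi/2, -5*pi/6): K = 1.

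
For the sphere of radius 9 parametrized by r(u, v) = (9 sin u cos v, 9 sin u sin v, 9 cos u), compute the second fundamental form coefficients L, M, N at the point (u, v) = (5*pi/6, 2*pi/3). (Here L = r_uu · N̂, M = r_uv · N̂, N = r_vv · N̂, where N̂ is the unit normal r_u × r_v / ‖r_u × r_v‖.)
L = -9;  M = 0;  N = -9/4

Compute the unit normal N̂(u, v) = (sin(u)^2*cos(v)/Abs(sin(u)), sin(u)^2*sin(v)/Abs(sin(u)), sin(2*u)/(2*Abs(sin(u)))), and the second partials r_uu, r_uv, r_vv. Take dot products:
  L(u, v) = r_uu · N̂ = -9*sin(u)/Abs(sin(u)),
  M(u, v) = r_uv · N̂ = 0,
  N(u, v) = r_vv · N̂ = -9*sin(u)^3/Abs(sin(u)).
Evaluating at (u, v) = (5*pi/6, 2*pi/3):
  L = -9, M = 0, N = -9/4.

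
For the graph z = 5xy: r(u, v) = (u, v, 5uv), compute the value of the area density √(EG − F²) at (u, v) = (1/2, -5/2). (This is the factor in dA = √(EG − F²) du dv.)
√(EG − F²)|_{(1/2, -5/2)} = sqrt(654)/2

E = 25*v^2 + 1, F = 25*u*v, G = 25*u^2 + 1, so EG − F² = 25*u^2 + 25*v^2 + 1. Taking the positive square root: √(EG − F²) = sqrt(25*u^2 + 25*v^2 + 1). At (u, v) = (1/2, -5/2): sqrt(654)/2.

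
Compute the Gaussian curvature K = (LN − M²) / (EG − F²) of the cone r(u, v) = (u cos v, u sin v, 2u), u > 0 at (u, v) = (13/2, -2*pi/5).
K = 0

Coefficients of the first fundamental form: E = 5, F = 0, G = u^2.
Coefficients of the second fundamental form: L = 0, M = 0, N = 2*sqrt(5)*u^2/(5*Abs(u)).
Assemble K = (LN − M²)/(EG − F²) = 0. At (u, v) = (13/2, -2*pi/5): K = 0.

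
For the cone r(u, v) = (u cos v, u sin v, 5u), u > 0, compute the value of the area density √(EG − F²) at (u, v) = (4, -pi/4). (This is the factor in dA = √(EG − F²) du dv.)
√(EG − F²)|_{(4, -pi/4)} = 4*sqrt(26)

E = 26, F = 0, G = u^2, so EG − F² = 26*u^2. Taking the positive square root: √(EG − F²) = sqrt(26)*Abs(u). At (u, v) = (4, -pi/4): 4*sqrt(26).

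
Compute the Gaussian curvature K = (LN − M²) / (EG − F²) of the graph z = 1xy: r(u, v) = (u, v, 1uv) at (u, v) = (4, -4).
K = -1/1089

Coefficients of the first fundamental form: E = v^2 + 1, F = u*v, G = u^2 + 1.
Coefficients of the second fundamental form: L = 0, M = 1/sqrt(u^2 + v^2 + 1), N = 0.
Assemble K = (LN − M²)/(EG − F²) = 1/((u^2*v^2 - (u^2 + 1)*(v^2 + 1))*(u^2 + v^2 + 1)). At (u, v) = (4, -4): K = -1/1089.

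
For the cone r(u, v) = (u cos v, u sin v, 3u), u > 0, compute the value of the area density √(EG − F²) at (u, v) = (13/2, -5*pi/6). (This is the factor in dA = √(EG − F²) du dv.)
√(EG − F²)|_{(13/2, -5*pi/6)} = 13*sqrt(10)/2

E = 10, F = 0, G = u^2, so EG − F² = 10*u^2. Taking the positive square root: √(EG − F²) = sqrt(10)*Abs(u). At (u, v) = (13/2, -5*pi/6): 13*sqrt(10)/2.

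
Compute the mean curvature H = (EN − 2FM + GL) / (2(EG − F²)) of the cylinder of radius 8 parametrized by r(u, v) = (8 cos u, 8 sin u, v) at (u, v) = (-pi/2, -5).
H = -1/16

With E = 64, F = 0, G = 1, L = -8, M = 0, N = 0, assemble
  H = (EN − 2FM + GL) / (2(EG − F²)) = -1/16.
At (u, v) = (-pi/2, -5): H = -1/16.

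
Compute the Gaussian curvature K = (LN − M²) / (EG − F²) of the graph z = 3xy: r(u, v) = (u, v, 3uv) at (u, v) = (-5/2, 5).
K = -144/1274641

Coefficients of the first fundamental form: E = 9*v^2 + 1, F = 9*u*v, G = 9*u^2 + 1.
Coefficients of the second fundamental form: L = 0, M = 3/sqrt(9*u^2 + 9*v^2 + 1), N = 0.
Assemble K = (LN − M²)/(EG − F²) = -9/(81*u^4 + 162*u^2*v^2 + 18*u^2 + 81*v^4 + 18*v^2 + 1). At (u, v) = (-5/2, 5): K = -144/1274641.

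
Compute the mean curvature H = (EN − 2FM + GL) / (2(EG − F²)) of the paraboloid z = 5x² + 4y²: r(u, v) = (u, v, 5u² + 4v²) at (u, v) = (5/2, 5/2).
H = 167*sqrt(114)/12996

With E = 100*u^2 + 1, F = 80*u*v, G = 64*v^2 + 1, L = 10/sqrt(100*u^2 + 64*v^2 + 1), M = 0, N = 8/sqrt(100*u^2 + 64*v^2 + 1), assemble
  H = (EN − 2FM + GL) / (2(EG − F²)) = (400*u^2 + 320*v^2 + 9)/(100*u^2 + 64*v^2 + 1)^(3/2).
At (u, v) = (5/2, 5/2): H = 167*sqrt(114)/12996.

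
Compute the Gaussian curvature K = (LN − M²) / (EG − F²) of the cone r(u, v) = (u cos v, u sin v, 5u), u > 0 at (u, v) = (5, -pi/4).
K = 0

Coefficients of the first fundamental form: E = 26, F = 0, G = u^2.
Coefficients of the second fundamental form: L = 0, M = 0, N = 5*sqrt(26)*u^2/(26*Abs(u)).
Assemble K = (LN − M²)/(EG − F²) = 0. At (u, v) = (5, -pi/4): K = 0.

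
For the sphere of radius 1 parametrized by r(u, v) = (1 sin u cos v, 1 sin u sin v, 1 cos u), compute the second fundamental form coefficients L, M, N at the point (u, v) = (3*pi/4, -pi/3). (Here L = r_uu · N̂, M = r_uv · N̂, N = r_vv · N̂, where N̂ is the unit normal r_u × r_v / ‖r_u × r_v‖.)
L = -1;  M = 0;  N = -1/2

Compute the unit normal N̂(u, v) = (sin(u)^2*cos(v)/Abs(sin(u)), sin(u)^2*sin(v)/Abs(sin(u)), sin(2*u)/(2*Abs(sin(u)))), and the second partials r_uu, r_uv, r_vv. Take dot products:
  L(u, v) = r_uu · N̂ = -sin(u)/Abs(sin(u)),
  M(u, v) = r_uv · N̂ = 0,
  N(u, v) = r_vv · N̂ = -sin(u)^3/Abs(sin(u)).
Evaluating at (u, v) = (3*pi/4, -pi/3):
  L = -1, M = 0, N = -1/2.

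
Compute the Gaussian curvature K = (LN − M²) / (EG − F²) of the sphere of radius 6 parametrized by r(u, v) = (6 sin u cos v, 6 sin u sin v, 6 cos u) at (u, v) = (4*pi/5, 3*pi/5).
K = 1/36

Coefficients of the first fundamental form: E = 36, F = 0, G = 36*sin(u)^2.
Coefficients of the second fundamental form: L = -6*sin(u)/Abs(sin(u)), M = 0, N = -6*sin(u)^3/Abs(sin(u)).
Assemble K = (LN − M²)/(EG − F²) = 1/36. At (u, v) = (4*pi/5, 3*pi/5): K = 1/36.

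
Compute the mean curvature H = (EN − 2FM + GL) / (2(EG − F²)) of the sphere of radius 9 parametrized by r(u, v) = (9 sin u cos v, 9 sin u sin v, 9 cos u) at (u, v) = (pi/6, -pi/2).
H = -1/9

With E = 81, F = 0, G = 81*sin(u)^2, L = -9*sin(u)/Abs(sin(u)), M = 0, N = -9*sin(u)^3/Abs(sin(u)), assemble
  H = (EN − 2FM + GL) / (2(EG − F²)) = -sin(u)/(9*Abs(sin(u))).
At (u, v) = (pi/6, -pi/2): H = -1/9.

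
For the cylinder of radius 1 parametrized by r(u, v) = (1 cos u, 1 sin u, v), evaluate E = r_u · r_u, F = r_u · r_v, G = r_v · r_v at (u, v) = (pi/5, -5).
E = 1;  F = 0;  G = 1

Partials: r_u = (-sin(u), cos(u), 0), r_v = (0, 0, 1). As functions of (u, v):
  E = r_u · r_u = 1,
  F = r_u · r_v = 0,
  G = r_v · r_v = 1.
Evaluating at (u, v) = (pi/5, -5): E = 1, F = 0, G = 1.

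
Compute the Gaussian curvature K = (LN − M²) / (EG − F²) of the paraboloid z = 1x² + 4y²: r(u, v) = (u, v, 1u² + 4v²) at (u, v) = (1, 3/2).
K = 16/22201

Coefficients of the first fundamental form: E = 4*u^2 + 1, F = 16*u*v, G = 64*v^2 + 1.
Coefficients of the second fundamental form: L = 2/sqrt(4*u^2 + 64*v^2 + 1), M = 0, N = 8/sqrt(4*u^2 + 64*v^2 + 1).
Assemble K = (LN − M²)/(EG − F²) = 16/(16*u^4 + 512*u^2*v^2 + 8*u^2 + 4096*v^4 + 128*v^2 + 1). At (u, v) = (1, 3/2): K = 16/22201.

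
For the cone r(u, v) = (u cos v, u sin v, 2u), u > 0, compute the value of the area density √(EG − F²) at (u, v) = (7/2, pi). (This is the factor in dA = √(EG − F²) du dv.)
√(EG − F²)|_{(7/2, pi)} = 7*sqrt(5)/2

E = 5, F = 0, G = u^2, so EG − F² = 5*u^2. Taking the positive square root: √(EG − F²) = sqrt(5)*Abs(u). At (u, v) = (7/2, pi): 7*sqrt(5)/2.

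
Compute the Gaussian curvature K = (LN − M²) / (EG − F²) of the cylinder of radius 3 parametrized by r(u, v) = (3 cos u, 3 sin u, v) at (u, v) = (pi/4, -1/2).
K = 0

Coefficients of the first fundamental form: E = 9, F = 0, G = 1.
Coefficients of the second fundamental form: L = -3, M = 0, N = 0.
Assemble K = (LN − M²)/(EG − F²) = 0. At (u, v) = (pi/4, -1/2): K = 0.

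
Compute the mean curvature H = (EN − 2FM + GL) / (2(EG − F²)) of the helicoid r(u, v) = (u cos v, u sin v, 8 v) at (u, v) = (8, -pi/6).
H = 0

With E = 1, F = 0, G = u^2 + 64, L = 0, M = -8/sqrt(u^2 + 64), N = 0, assemble
  H = (EN − 2FM + GL) / (2(EG − F²)) = 0.
At (u, v) = (8, -pi/6): H = 0.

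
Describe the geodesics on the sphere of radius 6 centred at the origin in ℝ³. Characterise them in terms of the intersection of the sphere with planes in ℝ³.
Geodesics on the sphere of radius 6 are great circles — circles of radius 6 obtained as the intersection of the sphere with planes through the origin (the centre of the sphere).

A curve α(t) of nonzero constant speed on the sphere of radius 6 is a geodesic iff its acceleration α̈ is everywhere normal to the surface, i.e. parallel to the radial vector α(t). Then d/dt(α × α̇) = α̇ × α̇ + α × α̈ = 0, so α × α̇ is a constant vector n ≠ 0 and α(t) · n = 0 for all t: α lies in the plane through the origin with normal n. The intersection of that plane with the sphere is a circle of radius 6 (a great circle). Conversely, a great circle traversed at constant speed has centripetal acceleration pointing at the origin, hence normal to the sphere, so every great circle is a geodesic.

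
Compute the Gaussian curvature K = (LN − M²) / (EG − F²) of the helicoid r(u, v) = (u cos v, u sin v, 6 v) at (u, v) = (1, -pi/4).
K = -36/1369

Coefficients of the first fundamental form: E = 1, F = 0, G = u^2 + 36.
Coefficients of the second fundamental form: L = 0, M = -6/sqrt(u^2 + 36), N = 0.
Assemble K = (LN − M²)/(EG − F²) = -36/(u^2 + 36)^2. At (u, v) = (1, -pi/4): K = -36/1369.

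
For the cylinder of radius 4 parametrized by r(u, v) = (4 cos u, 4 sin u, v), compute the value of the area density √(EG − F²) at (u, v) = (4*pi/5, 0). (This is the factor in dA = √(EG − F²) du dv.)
√(EG − F²)|_{(4*pi/5, 0)} = 4

E = 16, F = 0, G = 1, so EG − F² = 16. Taking the positive square root: √(EG − F²) = 4. At (u, v) = (4*pi/5, 0): 4.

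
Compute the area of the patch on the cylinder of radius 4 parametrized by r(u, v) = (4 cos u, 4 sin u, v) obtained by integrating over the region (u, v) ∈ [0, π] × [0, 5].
Area = 20*pi

Area = ∫∫ √(EG − F²) du dv with √(EG − F²) = 4. Integrating over [0, π] × [0, 5] gives 20*pi.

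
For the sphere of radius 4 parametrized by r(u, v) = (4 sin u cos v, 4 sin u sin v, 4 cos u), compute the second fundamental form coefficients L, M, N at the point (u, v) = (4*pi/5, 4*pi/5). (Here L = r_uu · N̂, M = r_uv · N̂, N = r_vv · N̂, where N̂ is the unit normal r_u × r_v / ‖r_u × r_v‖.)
L = -4;  M = 0;  N = -5/2 + sqrt(5)/2

Compute the unit normal N̂(u, v) = (sin(u)^2*cos(v)/Abs(sin(u)), sin(u)^2*sin(v)/Abs(sin(u)), sin(2*u)/(2*Abs(sin(u)))), and the second partials r_uu, r_uv, r_vv. Take dot products:
  L(u, v) = r_uu · N̂ = -4*sin(u)/Abs(sin(u)),
  M(u, v) = r_uv · N̂ = 0,
  N(u, v) = r_vv · N̂ = -4*sin(u)^3/Abs(sin(u)).
Evaluating at (u, v) = (4*pi/5, 4*pi/5):
  L = -4, M = 0, N = -5/2 + sqrt(5)/2.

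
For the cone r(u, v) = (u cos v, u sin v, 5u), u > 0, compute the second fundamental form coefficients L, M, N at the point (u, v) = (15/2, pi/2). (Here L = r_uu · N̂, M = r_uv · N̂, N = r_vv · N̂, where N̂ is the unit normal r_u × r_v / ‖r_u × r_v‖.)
L = 0;  M = 0;  N = 75*sqrt(26)/52

Compute the unit normal N̂(u, v) = (-5*sqrt(26)*u*cos(v)/(26*Abs(u)), -5*sqrt(26)*u*sin(v)/(26*Abs(u)), sqrt(26)*u/(26*Abs(u))), and the second partials r_uu, r_uv, r_vv. Take dot products:
  L(u, v) = r_uu · N̂ = 0,
  M(u, v) = r_uv · N̂ = 0,
  N(u, v) = r_vv · N̂ = 5*sqrt(26)*u^2/(26*Abs(u)).
Evaluating at (u, v) = (15/2, pi/2):
  L = 0, M = 0, N = 75*sqrt(26)/52.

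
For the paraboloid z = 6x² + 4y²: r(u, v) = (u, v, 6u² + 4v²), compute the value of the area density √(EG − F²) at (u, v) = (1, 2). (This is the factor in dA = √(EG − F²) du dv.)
√(EG − F²)|_{(1, 2)} = sqrt(401)

E = 144*u^2 + 1, F = 96*u*v, G = 64*v^2 + 1, so EG − F² = 144*u^2 + 64*v^2 + 1. Taking the positive square root: √(EG − F²) = sqrt(144*u^2 + 64*v^2 + 1). At (u, v) = (1, 2): sqrt(401).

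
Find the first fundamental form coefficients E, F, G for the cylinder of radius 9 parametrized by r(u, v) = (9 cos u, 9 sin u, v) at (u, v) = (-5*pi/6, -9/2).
E = 81;  F = 0;  G = 1

Partials: r_u = (-9*sin(u), 9*cos(u), 0), r_v = (0, 0, 1). As functions of (u, v):
  E = r_u · r_u = 81,
  F = r_u · r_v = 0,
  G = r_v · r_v = 1.
Evaluating at (u, v) = (-5*pi/6, -9/2): E = 81, F = 0, G = 1.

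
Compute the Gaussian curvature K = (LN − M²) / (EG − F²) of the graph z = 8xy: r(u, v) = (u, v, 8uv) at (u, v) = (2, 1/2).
K = -64/74529

Coefficients of the first fundamental form: E = 64*v^2 + 1, F = 64*u*v, G = 64*u^2 + 1.
Coefficients of the second fundamental form: L = 0, M = 8/sqrt(64*u^2 + 64*v^2 + 1), N = 0.
Assemble K = (LN − M²)/(EG − F²) = -64/(4096*u^4 + 8192*u^2*v^2 + 128*u^2 + 4096*v^4 + 128*v^2 + 1). At (u, v) = (2, 1/2): K = -64/74529.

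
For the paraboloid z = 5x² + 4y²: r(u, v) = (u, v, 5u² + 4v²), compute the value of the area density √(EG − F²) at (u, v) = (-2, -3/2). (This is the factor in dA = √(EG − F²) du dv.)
√(EG − F²)|_{(-2, -3/2)} = sqrt(545)

E = 100*u^2 + 1, F = 80*u*v, G = 64*v^2 + 1, so EG − F² = 100*u^2 + 64*v^2 + 1. Taking the positive square root: √(EG − F²) = sqrt(100*u^2 + 64*v^2 + 1). At (u, v) = (-2, -3/2): sqrt(545).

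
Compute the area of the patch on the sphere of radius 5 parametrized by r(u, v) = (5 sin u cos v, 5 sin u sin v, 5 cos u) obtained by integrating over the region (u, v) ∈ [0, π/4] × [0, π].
Area = 25*pi*(2 - sqrt(2))/2

Area = ∫∫ √(EG − F²) du dv with √(EG − F²) = 25*Abs(sin(u)). Integrating over [0, π/4] × [0, π] gives 25*pi*(2 - sqrt(2))/2.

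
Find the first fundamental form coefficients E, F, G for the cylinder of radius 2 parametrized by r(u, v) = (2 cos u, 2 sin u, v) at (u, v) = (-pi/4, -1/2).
E = 4;  F = 0;  G = 1

Partials: r_u = (-2*sin(u), 2*cos(u), 0), r_v = (0, 0, 1). As functions of (u, v):
  E = r_u · r_u = 4,
  F = r_u · r_v = 0,
  G = r_v · r_v = 1.
Evaluating at (u, v) = (-pi/4, -1/2): E = 4, F = 0, G = 1.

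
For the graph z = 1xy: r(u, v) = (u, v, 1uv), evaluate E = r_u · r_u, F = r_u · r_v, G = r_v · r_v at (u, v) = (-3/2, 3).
E = 10;  F = -9/2;  G = 13/4

Partials: r_u = (1, 0, v), r_v = (0, 1, u). As functions of (u, v):
  E = r_u · r_u = v^2 + 1,
  F = r_u · r_v = u*v,
  G = r_v · r_v = u^2 + 1.
Evaluating at (u, v) = (-3/2, 3): E = 10, F = -9/2, G = 13/4.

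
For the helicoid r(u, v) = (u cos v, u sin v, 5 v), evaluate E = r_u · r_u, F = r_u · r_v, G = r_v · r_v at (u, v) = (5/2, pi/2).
E = 1;  F = 0;  G = 125/4

Partials: r_u = (cos(v), sin(v), 0), r_v = (-u*sin(v), u*cos(v), 5). As functions of (u, v):
  E = r_u · r_u = 1,
  F = r_u · r_v = 0,
  G = r_v · r_v = u^2 + 25.
Evaluating at (u, v) = (5/2, pi/2): E = 1, F = 0, G = 125/4.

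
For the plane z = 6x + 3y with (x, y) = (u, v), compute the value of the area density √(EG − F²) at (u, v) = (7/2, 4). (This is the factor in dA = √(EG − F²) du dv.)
√(EG − F²)|_{(7/2, 4)} = sqrt(46)

E = 37, F = 18, G = 10, so EG − F² = 46. Taking the positive square root: √(EG − F²) = sqrt(46). At (u, v) = (7/2, 4): sqrt(46).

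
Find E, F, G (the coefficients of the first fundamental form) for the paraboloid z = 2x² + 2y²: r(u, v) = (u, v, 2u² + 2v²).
E = 16*u^2 + 1;  F = 16*u*v;  G = 16*v^2 + 1

Compute partials: r_u = (1, 0, 4*u), r_v = (0, 1, 4*v). Then
  E = r_u · r_u = 16*u^2 + 1,
  F = r_u · r_v = 16*u*v,
  G = r_v · r_v = 16*v^2 + 1.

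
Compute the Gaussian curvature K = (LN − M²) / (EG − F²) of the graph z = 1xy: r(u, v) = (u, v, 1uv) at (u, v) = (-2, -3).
K = -1/196

Coefficients of the first fundamental form: E = v^2 + 1, F = u*v, G = u^2 + 1.
Coefficients of the second fundamental form: L = 0, M = 1/sqrt(u^2 + v^2 + 1), N = 0.
Assemble K = (LN − M²)/(EG − F²) = 1/((u^2*v^2 - (u^2 + 1)*(v^2 + 1))*(u^2 + v^2 + 1)). At (u, v) = (-2, -3): K = -1/196.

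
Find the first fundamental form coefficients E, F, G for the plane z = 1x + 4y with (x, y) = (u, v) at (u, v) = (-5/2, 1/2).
E = 2;  F = 4;  G = 17

Partials: r_u = (1, 0, 1), r_v = (0, 1, 4). As functions of (u, v):
  E = r_u · r_u = 2,
  F = r_u · r_v = 4,
  G = r_v · r_v = 17.
Evaluating at (u, v) = (-5/2, 1/2): E = 2, F = 4, G = 17.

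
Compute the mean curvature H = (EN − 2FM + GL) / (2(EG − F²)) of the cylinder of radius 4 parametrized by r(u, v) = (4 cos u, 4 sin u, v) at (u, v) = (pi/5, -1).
H = -1/8

With E = 16, F = 0, G = 1, L = -4, M = 0, N = 0, assemble
  H = (EN − 2FM + GL) / (2(EG − F²)) = -1/8.
At (u, v) = (pi/5, -1): H = -1/8.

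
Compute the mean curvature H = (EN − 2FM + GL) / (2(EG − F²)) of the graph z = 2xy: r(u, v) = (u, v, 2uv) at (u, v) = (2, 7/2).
H = -14*sqrt(66)/1089

With E = 4*v^2 + 1, F = 4*u*v, G = 4*u^2 + 1, L = 0, M = 2/sqrt(4*u^2 + 4*v^2 + 1), N = 0, assemble
  H = (EN − 2FM + GL) / (2(EG − F²)) = -8*u*v/(4*u^2 + 4*v^2 + 1)^(3/2).
At (u, v) = (2, 7/2): H = -14*sqrt(66)/1089.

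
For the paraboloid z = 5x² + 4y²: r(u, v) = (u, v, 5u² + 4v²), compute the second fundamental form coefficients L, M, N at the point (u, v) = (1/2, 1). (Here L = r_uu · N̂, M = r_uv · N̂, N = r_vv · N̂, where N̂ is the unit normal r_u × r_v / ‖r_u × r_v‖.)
L = sqrt(10)/3;  M = 0;  N = 4*sqrt(10)/15

Compute the unit normal N̂(u, v) = (-10*u/sqrt(100*u^2 + 64*v^2 + 1), -8*v/sqrt(100*u^2 + 64*v^2 + 1), 1/sqrt(100*u^2 + 64*v^2 + 1)), and the second partials r_uu, r_uv, r_vv. Take dot products:
  L(u, v) = r_uu · N̂ = 10/sqrt(100*u^2 + 64*v^2 + 1),
  M(u, v) = r_uv · N̂ = 0,
  N(u, v) = r_vv · N̂ = 8/sqrt(100*u^2 + 64*v^2 + 1).
Evaluating at (u, v) = (1/2, 1):
  L = sqrt(10)/3, M = 0, N = 4*sqrt(10)/15.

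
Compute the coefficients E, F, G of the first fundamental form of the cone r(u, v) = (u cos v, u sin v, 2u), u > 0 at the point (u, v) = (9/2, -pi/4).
E = 5;  F = 0;  G = 81/4

Partials: r_u = (cos(v), sin(v), 2), r_v = (-u*sin(v), u*cos(v), 0). As functions of (u, v):
  E = r_u · r_u = 5,
  F = r_u · r_v = 0,
  G = r_v · r_v = u^2.
Evaluating at (u, v) = (9/2, -pi/4): E = 5, F = 0, G = 81/4.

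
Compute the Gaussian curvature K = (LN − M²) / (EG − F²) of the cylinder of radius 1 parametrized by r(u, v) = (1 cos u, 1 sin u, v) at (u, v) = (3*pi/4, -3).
K = 0

Coefficients of the first fundamental form: E = 1, F = 0, G = 1.
Coefficients of the second fundamental form: L = -1, M = 0, N = 0.
Assemble K = (LN − M²)/(EG − F²) = 0. At (u, v) = (3*pi/4, -3): K = 0.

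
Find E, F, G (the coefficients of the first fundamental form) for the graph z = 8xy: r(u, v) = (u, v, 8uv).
E = 64*v^2 + 1;  F = 64*u*v;  G = 64*u^2 + 1

Compute partials: r_u = (1, 0, 8*v), r_v = (0, 1, 8*u). Then
  E = r_u · r_u = 64*v^2 + 1,
  F = r_u · r_v = 64*u*v,
  G = r_v · r_v = 64*u^2 + 1.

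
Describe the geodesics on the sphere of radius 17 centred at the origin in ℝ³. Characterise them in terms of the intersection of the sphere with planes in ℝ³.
Geodesics on the sphere of radius 17 are great circles — circles of radius 17 obtained as the intersection of the sphere with planes through the origin (the centre of the sphere).

A curve α(t) of nonzero constant speed on the sphere of radius 17 is a geodesic iff its acceleration α̈ is everywhere normal to the surface, i.e. parallel to the radial vector α(t). Then d/dt(α × α̇) = α̇ × α̇ + α × α̈ = 0, so α × α̇ is a constant vector n ≠ 0 and α(t) · n = 0 for all t: α lies in the plane through the origin with normal n. The intersection of that plane with the sphere is a circle of radius 17 (a great circle). Conversely, a great circle traversed at constant speed has centripetal acceleration pointing at the origin, hence normal to the sphere, so every great circle is a geodesic.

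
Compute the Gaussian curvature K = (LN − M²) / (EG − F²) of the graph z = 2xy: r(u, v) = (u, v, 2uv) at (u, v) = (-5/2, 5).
K = -1/3969

Coefficients of the first fundamental form: E = 4*v^2 + 1, F = 4*u*v, G = 4*u^2 + 1.
Coefficients of the second fundamental form: L = 0, M = 2/sqrt(4*u^2 + 4*v^2 + 1), N = 0.
Assemble K = (LN − M²)/(EG − F²) = -4/(16*u^4 + 32*u^2*v^2 + 8*u^2 + 16*v^4 + 8*v^2 + 1). At (u, v) = (-5/2, 5): K = -1/3969.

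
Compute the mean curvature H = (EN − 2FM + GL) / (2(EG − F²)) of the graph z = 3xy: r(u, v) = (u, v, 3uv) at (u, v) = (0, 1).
H = 0

With E = 9*v^2 + 1, F = 9*u*v, G = 9*u^2 + 1, L = 0, M = 3/sqrt(9*u^2 + 9*v^2 + 1), N = 0, assemble
  H = (EN − 2FM + GL) / (2(EG − F²)) = -27*u*v/(9*u^2 + 9*v^2 + 1)^(3/2).
At (u, v) = (0, 1): H = 0.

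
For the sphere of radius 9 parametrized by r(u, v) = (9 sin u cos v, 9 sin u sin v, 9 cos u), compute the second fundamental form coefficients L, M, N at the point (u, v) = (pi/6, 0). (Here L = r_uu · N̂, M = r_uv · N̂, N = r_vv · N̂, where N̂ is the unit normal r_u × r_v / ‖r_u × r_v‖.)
L = -9;  M = 0;  N = -9/4

Compute the unit normal N̂(u, v) = (sin(u)^2*cos(v)/Abs(sin(u)), sin(u)^2*sin(v)/Abs(sin(u)), sin(2*u)/(2*Abs(sin(u)))), and the second partials r_uu, r_uv, r_vv. Take dot products:
  L(u, v) = r_uu · N̂ = -9*sin(u)/Abs(sin(u)),
  M(u, v) = r_uv · N̂ = 0,
  N(u, v) = r_vv · N̂ = -9*sin(u)^3/Abs(sin(u)).
Evaluating at (u, v) = (pi/6, 0):
  L = -9, M = 0, N = -9/4.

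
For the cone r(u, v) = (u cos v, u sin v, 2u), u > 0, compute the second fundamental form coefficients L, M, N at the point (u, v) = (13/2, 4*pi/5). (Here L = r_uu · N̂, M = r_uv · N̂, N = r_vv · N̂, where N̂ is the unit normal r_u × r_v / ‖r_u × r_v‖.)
L = 0;  M = 0;  N = 13*sqrt(5)/5

Compute the unit normal N̂(u, v) = (-2*sqrt(5)*u*cos(v)/(5*Abs(u)), -2*sqrt(5)*u*sin(v)/(5*Abs(u)), sqrt(5)*u/(5*Abs(u))), and the second partials r_uu, r_uv, r_vv. Take dot products:
  L(u, v) = r_uu · N̂ = 0,
  M(u, v) = r_uv · N̂ = 0,
  N(u, v) = r_vv · N̂ = 2*sqrt(5)*u^2/(5*Abs(u)).
Evaluating at (u, v) = (13/2, 4*pi/5):
  L = 0, M = 0, N = 13*sqrt(5)/5.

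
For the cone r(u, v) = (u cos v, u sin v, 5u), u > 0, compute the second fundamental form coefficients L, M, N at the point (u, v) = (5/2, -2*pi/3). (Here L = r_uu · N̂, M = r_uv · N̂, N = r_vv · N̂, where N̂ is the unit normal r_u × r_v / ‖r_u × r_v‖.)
L = 0;  M = 0;  N = 25*sqrt(26)/52

Compute the unit normal N̂(u, v) = (-5*sqrt(26)*u*cos(v)/(26*Abs(u)), -5*sqrt(26)*u*sin(v)/(26*Abs(u)), sqrt(26)*u/(26*Abs(u))), and the second partials r_uu, r_uv, r_vv. Take dot products:
  L(u, v) = r_uu · N̂ = 0,
  M(u, v) = r_uv · N̂ = 0,
  N(u, v) = r_vv · N̂ = 5*sqrt(26)*u^2/(26*Abs(u)).
Evaluating at (u, v) = (5/2, -2*pi/3):
  L = 0, M = 0, N = 25*sqrt(26)/52.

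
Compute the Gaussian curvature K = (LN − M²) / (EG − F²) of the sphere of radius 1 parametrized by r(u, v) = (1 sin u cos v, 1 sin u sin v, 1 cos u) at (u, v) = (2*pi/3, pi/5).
K = 1

Coefficients of the first fundamental form: E = 1, F = 0, G = sin(u)^2.
Coefficients of the second fundamental form: L = -sin(u)/Abs(sin(u)), M = 0, N = -sin(u)^3/Abs(sin(u)).
Assemble K = (LN − M²)/(EG − F²) = 1. At (u, v) = (2*pi/3, pi/5): K = 1.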